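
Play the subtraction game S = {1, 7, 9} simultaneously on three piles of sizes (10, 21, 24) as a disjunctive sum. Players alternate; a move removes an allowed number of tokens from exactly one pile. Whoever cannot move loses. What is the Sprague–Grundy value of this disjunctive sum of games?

All piles use S = {1, 7, 9}:
G(0) = 0
G(1) = mex{0} = 1
G(2) = mex{1} = 0
G(3) = mex{0} = 1
G(4) = mex{1} = 0
G(5) = mex{0} = 1
G(6) = mex{1} = 0
G(7) = mex{0,0} = 1
G(8) = mex{1,1} = 0
G(9) = mex{0,0,0} = 1
G(10) = mex{1,1,1} = 0
G(11) = mex{0,0,0} = 1
G(12) = mex{1,1,1} = 0
G(13) = mex{0,0,0} = 1
G(14) = mex{1,1,1} = 0
G(15) = mex{0,0,0} = 1
G(16) = mex{1,1,1} = 0
G(17) = mex{0,0,0} = 1
G(18) = mex{1,1,1} = 0
G(19) = mex{0,0,0} = 1
G(20) = mex{1,1,1} = 0
G(21) = mex{0,0,0} = 1
G(22) = mex{1,1,1} = 0
G(23) = mex{0,0,0} = 1
G(24) = mex{1,1,1} = 0
Pile A: G(10) = 0.
Pile B: G(21) = 1.
Pile C: G(24) = 0.
Combined Grundy value = 0 ⊕ 1 ⊕ 0 = 1.

1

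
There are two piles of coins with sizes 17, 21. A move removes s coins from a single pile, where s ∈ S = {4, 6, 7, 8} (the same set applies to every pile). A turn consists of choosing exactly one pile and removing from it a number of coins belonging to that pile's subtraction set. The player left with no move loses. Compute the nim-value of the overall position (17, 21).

All piles use S = {4, 6, 7, 8}:
G(0) = 0
G(1) = mex{} = 0
G(2) = mex{} = 0
G(3) = mex{} = 0
G(4) = mex{0} = 1
G(5) = mex{0} = 1
G(6) = mex{0,0} = 1
G(7) = mex{0,0,0} = 1
G(8) = mex{1,0,0,0} = 2
G(9) = mex{1,0,0,0} = 2
G(10) = mex{1,1,0,0} = 2
G(11) = mex{1,1,1,0} = 2
G(12) = mex{2,1,1,1} = 0
G(13) = mex{2,1,1,1} = 0
G(14) = mex{2,2,1,1} = 0
G(15) = mex{2,2,2,1} = 0
G(16) = mex{0,2,2,2} = 1
G(17) = mex{0,2,2,2} = 1
G(18) = mex{0,0,2,2} = 1
G(19) = mex{0,0,0,2} = 1
G(20) = mex{1,0,0,0} = 2
G(21) = mex{1,0,0,0} = 2
Pile A: G(17) = 1.
Pile B: G(21) = 2.
Combined Grundy value = 1 ⊕ 2 = 3.

3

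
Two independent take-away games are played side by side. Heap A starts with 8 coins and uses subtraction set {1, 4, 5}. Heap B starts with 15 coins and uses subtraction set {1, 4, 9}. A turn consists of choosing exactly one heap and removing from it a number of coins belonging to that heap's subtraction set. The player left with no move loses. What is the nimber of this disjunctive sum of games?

Heap A, S = {1, 4, 5}:
n : 0 1 2 3 4 5 6 7 8
G : 0 1 0 1 2 3 2 3 0
G_A(8) = 0.
Heap B, S = {1, 4, 9}:
n :  0  1  2  3  4  5  6  7  8  9 10 11 12 13 14 15
G :  0  1  0  1  2  0  1  0  1  2  0  1  0  1  2  0
G_B(15) = 0.
Combined Grundy value = 0 ⊕ 0 = 0.

0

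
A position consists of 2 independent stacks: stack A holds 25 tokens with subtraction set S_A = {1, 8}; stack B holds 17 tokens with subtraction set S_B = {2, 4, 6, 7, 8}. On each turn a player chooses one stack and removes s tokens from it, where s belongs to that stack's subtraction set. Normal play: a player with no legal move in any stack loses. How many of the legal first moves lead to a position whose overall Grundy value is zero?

Stack A, S = {1, 8}:
n :  0  1  2  3  4  5  6  7  8  9 10 11 12 13 14 15 16 17 18 19 20 21 22 23 24 25
G :  0  1  0  1  0  1  0  1  2  0  1  0  1  0  1  0  1  2  0  1  0  1  0  1  0  1
G_A(25) = 1.
Stack B, S = {2, 4, 6, 7, 8}:
G(0) = 0
G(1) = mex{} = 0
G(2) = mex{0} = 1
G(3) = mex{0} = 1
G(4) = mex{1,0} = 2
G(5) = mex{1,0} = 2
G(6) = mex{2,1,0} = 3
G(7) = mex{2,1,0,0} = 3
G(8) = mex{3,2,1,0,0} = 4
G(9) = mex{3,2,1,1,0} = 4
G(10) = mex{4,3,2,1,1} = 0
G(11) = mex{4,3,2,2,1} = 0
G(12) = mex{0,4,3,2,2} = 1
G(13) = mex{0,4,3,3,2} = 1
G(14) = mex{1,0,4,3,3} = 2
G(15) = mex{1,0,4,4,3} = 2
G(16) = mex{2,1,0,4,4} = 3
G(17) = mex{2,1,0,0,4} = 3
G_B(17) = 3.
Combined Grundy value = 1 ⊕ 3 = 2.
A winning move leaves total XOR = 0, i.e. changes one component's Grundy value g to g ⊕ X where X is the current total.
Stack A: need g' = 1⊕2 = 3. Options: 25−1→G=0, 25−8→G=2. Hits: 0.
Stack B: need g' = 3⊕2 = 1. Options: 17−2→G=2, 17−4→G=1, 17−6→G=0, 17−7→G=0, 17−8→G=4. Hits: 1.

1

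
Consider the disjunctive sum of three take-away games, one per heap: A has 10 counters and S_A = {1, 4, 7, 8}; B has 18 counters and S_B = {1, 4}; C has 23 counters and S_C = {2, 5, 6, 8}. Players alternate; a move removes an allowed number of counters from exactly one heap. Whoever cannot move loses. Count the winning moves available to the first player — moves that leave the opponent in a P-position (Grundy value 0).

Heap A, S = {1, 4, 7, 8}:
n :  0  1  2  3  4  5  6  7  8  9 10
G :  0  1  0  1  2  0  1  2  3  2  3
G_A(10) = 3.
Heap B, S = {1, 4}:
G(0) = 0
G(1) = mex{0} = 1
G(2) = mex{1} = 0
G(3) = mex{0} = 1
G(4) = mex{1,0} = 2
G(5) = mex{2,1} = 0
G(6) = mex{0,0} = 1
G(7) = mex{1,1} = 0
G(8) = mex{0,2} = 1
G(9) = mex{1,0} = 2
G(10) = mex{2,1} = 0
G(11) = mex{0,0} = 1
G(12) = mex{1,1} = 0
G(13) = mex{0,2} = 1
G(14) = mex{1,0} = 2
G(15) = mex{2,1} = 0
G(16) = mex{0,0} = 1
G(17) = mex{1,1} = 0
G(18) = mex{0,2} = 1
G_B(18) = 1.
Heap C, S = {2, 5, 6, 8}:
G(0) = 0
G(1) = mex{} = 0
G(2) = mex{0} = 1
G(3) = mex{0} = 1
G(4) = mex{1} = 0
G(5) = mex{1,0} = 2
G(6) = mex{0,0,0} = 1
G(7) = mex{2,1,0} = 3
G(8) = mex{1,1,1,0} = 2
G(9) = mex{3,0,1,0} = 2
G(10) = mex{2,2,0,1} = 3
G(11) = mex{2,1,2,1} = 0
G(12) = mex{3,3,1,0} = 2
G(13) = mex{0,2,3,2} = 1
G(14) = mex{2,2,2,1} = 0
G(15) = mex{1,3,2,3} = 0
G(16) = mex{0,0,3,2} = 1
G(17) = mex{0,2,0,2} = 1
G(18) = mex{1,1,2,3} = 0
G(19) = mex{1,0,1,0} = 2
G(20) = mex{0,0,0,2} = 1
G(21) = mex{2,1,0,1} = 3
G(22) = mex{1,1,1,0} = 2
G(23) = mex{3,0,1,0} = 2
G_C(23) = 2.
Combined Grundy value = 3 ⊕ 1 ⊕ 2 = 0.
A winning move leaves total XOR = 0, i.e. changes one component's Grundy value g to g ⊕ X where X is the current total.
Heap A: target g' = 3⊕0 = 3, but every legal move changes the Grundy value (mex property), so 0 moves.
Heap B: target g' = 1⊕0 = 1, but every legal move changes the Grundy value (mex property), so 0 moves.
Heap C: target g' = 2⊕0 = 2, but every legal move changes the Grundy value (mex property), so 0 moves.

0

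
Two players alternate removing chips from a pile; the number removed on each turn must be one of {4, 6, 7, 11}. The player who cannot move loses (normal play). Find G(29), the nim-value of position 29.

3

n :  0  1  2  3  4  5  6  7  8  9 10 11 12 13 14 15 16 17 18 19 20 21 22 23 24 25 26 27 28 29
G :  0  0  0  0  1  1  1  1  2  2  2  2  3  3  3  0  0  0  0  1  1  1  1  2  2  2  2  3  3  3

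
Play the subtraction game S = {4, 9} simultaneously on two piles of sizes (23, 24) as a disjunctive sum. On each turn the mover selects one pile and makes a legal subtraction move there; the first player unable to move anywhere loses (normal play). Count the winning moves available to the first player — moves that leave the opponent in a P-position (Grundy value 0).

0

All piles use S = {4, 9}:
n :  0  1  2  3  4  5  6  7  8  9 10 11 12 13 14 15 16 17 18 19 20 21 22 23 24
G :  0  0  0  0  1  1  1  1  0  2  2  2  1  0  0  0  0  1  1  1  1  0  2  2  2
Pile A: G(23) = 2.
Pile B: G(24) = 2.
Combined Grundy value = 2 ⊕ 2 = 0.
A winning move leaves total XOR = 0, i.e. changes one component's Grundy value g to g ⊕ X where X is the current total.
Pile A: target g' = 2⊕0 = 2, but every legal move changes the Grundy value (mex property), so 0 moves.
Pile B: target g' = 2⊕0 = 2, but every legal move changes the Grundy value (mex property), so 0 moves.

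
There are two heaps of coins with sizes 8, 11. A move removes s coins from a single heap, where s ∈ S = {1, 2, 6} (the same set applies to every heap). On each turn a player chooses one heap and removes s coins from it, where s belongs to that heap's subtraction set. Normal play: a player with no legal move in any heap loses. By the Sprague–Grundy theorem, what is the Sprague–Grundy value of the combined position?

All heaps use S = {1, 2, 6}:
G(0) = 0
G(1) = mex{0} = 1
G(2) = mex{1,0} = 2
G(3) = mex{2,1} = 0
G(4) = mex{0,2} = 1
G(5) = mex{1,0} = 2
G(6) = mex{2,1,0} = 3
G(7) = mex{3,2,1} = 0
G(8) = mex{0,3,2} = 1
G(9) = mex{1,0,0} = 2
G(10) = mex{2,1,1} = 0
G(11) = mex{0,2,2} = 1
Heap A: G(8) = 1.
Heap B: G(11) = 1.
Combined Grundy value = 1 ⊕ 1 = 0.

0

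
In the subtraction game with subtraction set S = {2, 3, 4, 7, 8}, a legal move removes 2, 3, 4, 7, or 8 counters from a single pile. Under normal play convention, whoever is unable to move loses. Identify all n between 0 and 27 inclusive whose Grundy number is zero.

G(0) = 0
G(1) = mex{} = 0
G(2) = mex{0} = 1
G(3) = mex{0,0} = 1
G(4) = mex{1,0,0} = 2
G(5) = mex{1,1,0} = 2
G(6) = mex{2,1,1} = 0
G(7) = mex{2,2,1,0} = 3
G(8) = mex{0,2,2,0,0} = 1
G(9) = mex{3,0,2,1,0} = 4
G(10) = mex{1,3,0,1,1} = 2
G(11) = mex{4,1,3,2,1} = 0
G(12) = mex{2,4,1,2,2} = 0
G(13) = mex{0,2,4,0,2} = 1
G(14) = mex{0,0,2,3,0} = 1
G(15) = mex{1,0,0,1,3} = 2
G(16) = mex{1,1,0,4,1} = 2
G(17) = mex{2,1,1,2,4} = 0
G(18) = mex{2,2,1,0,2} = 3
G(19) = mex{0,2,2,0,0} = 1
G(20) = mex{3,0,2,1,0} = 4
G(21) = mex{1,3,0,1,1} = 2
G(22) = mex{4,1,3,2,1} = 0
G(23) = mex{2,4,1,2,2} = 0
G(24) = mex{0,2,4,0,2} = 1
G(25) = mex{0,0,2,3,0} = 1
G(26) = mex{1,0,0,1,3} = 2
G(27) = mex{1,1,0,4,1} = 2
P-positions are exactly the n with G(n) = 0.

0, 1, 6, 11, 12, 17, 22, 23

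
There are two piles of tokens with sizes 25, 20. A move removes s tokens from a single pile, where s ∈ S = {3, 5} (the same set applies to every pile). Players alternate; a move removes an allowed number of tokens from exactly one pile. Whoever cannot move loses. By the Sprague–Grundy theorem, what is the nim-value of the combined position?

All piles use S = {3, 5}:
n :  0  1  2  3  4  5  6  7  8  9 10 11 12 13 14 15 16 17 18 19 20 21 22 23 24 25
G :  0  0  0  1  1  1  2  2  0  0  0  1  1  1  2  2  0  0  0  1  1  1  2  2  0  0
Pile A: G(25) = 0.
Pile B: G(20) = 1.
Combined Grundy value = 0 ⊕ 1 = 1.

1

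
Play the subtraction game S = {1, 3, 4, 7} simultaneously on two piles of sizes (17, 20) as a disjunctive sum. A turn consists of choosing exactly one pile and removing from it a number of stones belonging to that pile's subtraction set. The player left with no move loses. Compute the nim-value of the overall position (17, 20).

All piles use S = {1, 3, 4, 7}:
n :  0  1  2  3  4  5  6  7  8  9 10 11 12 13 14 15 16 17 18 19 20
G :  0  1  0  1  2  3  2  3  0  1  0  1  2  3  2  3  0  1  0  1  2
Pile A: G(17) = 1.
Pile B: G(20) = 2.
Combined Grundy value = 1 ⊕ 2 = 3.

3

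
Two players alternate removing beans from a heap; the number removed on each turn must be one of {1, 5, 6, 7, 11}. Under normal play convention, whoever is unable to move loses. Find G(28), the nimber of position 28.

n :  0  1  2  3  4  5  6  7  8  9 10 11 12 13 14 15 16 17 18 19 20 21 22 23 24 25 26 27 28
G :  0  1  0  1  0  1  2  3  2  3  2  3  0  1  0  1  0  1  2  3  2  3  2  3  0  1  0  1  0

0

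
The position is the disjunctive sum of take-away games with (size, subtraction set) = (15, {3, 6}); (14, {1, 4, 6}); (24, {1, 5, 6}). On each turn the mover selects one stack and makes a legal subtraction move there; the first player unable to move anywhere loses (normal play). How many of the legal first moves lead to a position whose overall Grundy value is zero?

Stack A, S = {3, 6}:
n :  0  1  2  3  4  5  6  7  8  9 10 11 12 13 14 15
G :  0  0  0  1  1  1  2  2  2  0  0  0  1  1  1  2
G_A(15) = 2.
Stack B, S = {1, 4, 6}:
G(0) = 0
G(1) = mex{0} = 1
G(2) = mex{1} = 0
G(3) = mex{0} = 1
G(4) = mex{1,0} = 2
G(5) = mex{2,1} = 0
G(6) = mex{0,0,0} = 1
G(7) = mex{1,1,1} = 0
G(8) = mex{0,2,0} = 1
G(9) = mex{1,0,1} = 2
G(10) = mex{2,1,2} = 0
G(11) = mex{0,0,0} = 1
G(12) = mex{1,1,1} = 0
G(13) = mex{0,2,0} = 1
G(14) = mex{1,0,1} = 2
G_B(14) = 2.
Stack C, S = {1, 5, 6}:
n :  0  1  2  3  4  5  6  7  8  9 10 11 12 13 14 15 16 17 18 19 20 21 22 23 24
G :  0  1  0  1  0  1  2  3  2  3  2  0  1  0  1  0  1  2  3  2  3  2  0  1  0
G_C(24) = 0.
Combined Grundy value = 2 ⊕ 2 ⊕ 0 = 0.
A winning move leaves total XOR = 0, i.e. changes one component's Grundy value g to g ⊕ X where X is the current total.
Stack A: target g' = 2⊕0 = 2, but every legal move changes the Grundy value (mex property), so 0 moves.
Stack B: target g' = 2⊕0 = 2, but every legal move changes the Grundy value (mex property), so 0 moves.
Stack C: target g' = 0⊕0 = 0, but every legal move changes the Grundy value (mex property), so 0 moves.

0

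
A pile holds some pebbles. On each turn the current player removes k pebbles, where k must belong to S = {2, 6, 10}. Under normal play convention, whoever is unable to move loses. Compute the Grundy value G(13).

0

G(0) = 0
G(1) = mex{} = 0
G(2) = mex{0} = 1
G(3) = mex{0} = 1
G(4) = mex{1} = 0
G(5) = mex{1} = 0
G(6) = mex{0,0} = 1
G(7) = mex{0,0} = 1
G(8) = mex{1,1} = 0
G(9) = mex{1,1} = 0
G(10) = mex{0,0,0} = 1
G(11) = mex{0,0,0} = 1
G(12) = mex{1,1,1} = 0
G(13) = mex{1,1,1} = 0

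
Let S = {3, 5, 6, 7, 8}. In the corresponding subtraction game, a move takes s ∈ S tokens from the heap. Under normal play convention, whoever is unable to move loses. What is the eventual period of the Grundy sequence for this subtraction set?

n :  0  1  2  3  4  5  6  7  8  9 10 11 12 13 14 15 16 17 18 19 20 21 22 23
G :  0  0  0  1  1  1  2  2  2  3  3  0  0  0  1  1  1  2  2  2  3  3  0  0
G(n+11) = G(n) holds for n = 0,…,7 (a full window of length max(S) = 8), so the sequence is purely periodic with period 11.

11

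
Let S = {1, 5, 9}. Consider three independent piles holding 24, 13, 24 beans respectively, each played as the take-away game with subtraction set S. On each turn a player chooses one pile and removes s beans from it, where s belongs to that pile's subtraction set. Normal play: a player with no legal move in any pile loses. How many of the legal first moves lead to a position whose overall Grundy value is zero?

9

All piles use S = {1, 5, 9}:
n :  0  1  2  3  4  5  6  7  8  9 10 11 12 13 14 15 16 17 18 19 20 21 22 23 24
G :  0  1  0  1  0  1  0  1  0  1  0  1  0  1  0  1  0  1  0  1  0  1  0  1  0
Pile A: G(24) = 0.
Pile B: G(13) = 1.
Pile C: G(24) = 0.
Combined Grundy value = 0 ⊕ 1 ⊕ 0 = 1.
A winning move leaves total XOR = 0, i.e. changes one component's Grundy value g to g ⊕ X where X is the current total.
Pile A: need g' = 0⊕1 = 1. Options: 24−1→G=1, 24−5→G=1, 24−9→G=1. Hits: 3.
Pile B: need g' = 1⊕1 = 0. Options: 13−1→G=0, 13−5→G=0, 13−9→G=0. Hits: 3.
Pile C: need g' = 0⊕1 = 1. Options: 24−1→G=1, 24−5→G=1, 24−9→G=1. Hits: 3.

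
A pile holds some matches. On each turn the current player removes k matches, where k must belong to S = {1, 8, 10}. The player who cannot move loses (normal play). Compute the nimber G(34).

1

n :  0  1  2  3  4  5  6  7  8  9 10 11 12 13 14 15 16 17 18 19 20 21 22 23 24 25 26 27 28 29 30 31 32 33 34
G :  0  1  0  1  0  1  0  1  2  0  1  0  1  0  1  0  1  2  0  1  0  1  0  1  0  1  2  0  1  0  1  0  1  0  1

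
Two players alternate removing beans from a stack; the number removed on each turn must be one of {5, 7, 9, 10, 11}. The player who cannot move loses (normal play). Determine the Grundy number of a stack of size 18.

0

n :  0  1  2  3  4  5  6  7  8  9 10 11 12 13 14 15 16 17 18
G :  0  0  0  0  0  1  1  1  1  1  2  2  2  2  2  3  0  0  0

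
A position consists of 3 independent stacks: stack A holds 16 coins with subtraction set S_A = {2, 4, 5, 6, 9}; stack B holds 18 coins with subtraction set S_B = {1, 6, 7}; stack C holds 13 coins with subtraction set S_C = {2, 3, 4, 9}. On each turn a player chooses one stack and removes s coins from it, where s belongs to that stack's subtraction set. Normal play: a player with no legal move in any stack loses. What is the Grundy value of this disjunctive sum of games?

Stack A, S = {2, 4, 5, 6, 9}:
G(0) = 0
G(1) = mex{} = 0
G(2) = mex{0} = 1
G(3) = mex{0} = 1
G(4) = mex{1,0} = 2
G(5) = mex{1,0,0} = 2
G(6) = mex{2,1,0,0} = 3
G(7) = mex{2,1,1,0} = 3
G(8) = mex{3,2,1,1} = 0
G(9) = mex{3,2,2,1,0} = 4
G(10) = mex{0,3,2,2,0} = 1
G(11) = mex{4,3,3,2,1} = 0
G(12) = mex{1,0,3,3,1} = 2
G(13) = mex{0,4,0,3,2} = 1
G(14) = mex{2,1,4,0,2} = 3
G(15) = mex{1,0,1,4,3} = 2
G(16) = mex{3,2,0,1,3} = 4
G_A(16) = 4.
Stack B, S = {1, 6, 7}:
n :  0  1  2  3  4  5  6  7  8  9 10 11 12 13 14 15 16 17 18
G :  0  1  0  1  0  1  2  3  2  3  2  3  0  1  0  1  0  1  2
G_B(18) = 2.
Stack C, S = {2, 3, 4, 9}:
n :  0  1  2  3  4  5  6  7  8  9 10 11 12 13
G :  0  0  1  1  2  2  0  0  1  1  2  2  0  0
G_C(13) = 0.
Combined Grundy value = 4 ⊕ 2 ⊕ 0 = 6.

6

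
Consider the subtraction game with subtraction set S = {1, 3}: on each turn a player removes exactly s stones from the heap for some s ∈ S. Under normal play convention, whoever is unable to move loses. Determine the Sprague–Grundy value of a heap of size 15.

n :  0  1  2  3  4  5  6  7  8  9 10 11 12 13 14 15
G :  0  1  0  1  0  1  0  1  0  1  0  1  0  1  0  1

1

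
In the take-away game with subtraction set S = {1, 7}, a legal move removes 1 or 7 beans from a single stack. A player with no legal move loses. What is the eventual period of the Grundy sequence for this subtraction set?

2

G(0) = 0
G(1) = mex{0} = 1
G(2) = mex{1} = 0
G(3) = mex{0} = 1
G(4) = mex{1} = 0
G(5) = mex{0} = 1
G(6) = mex{1} = 0
G(7) = mex{0,0} = 1
G(8) = mex{1,1} = 0
G(9) = mex{0,0} = 1
G(10) = mex{1,1} = 0
G(11) = mex{0,0} = 1
G(12) = mex{1,1} = 0
G(13) = mex{0,0} = 1
G(14) = mex{1,1} = 0
G(n+2) = G(n) holds for n = 0,…,6 (a full window of length max(S) = 7), so the sequence is purely periodic with period 2.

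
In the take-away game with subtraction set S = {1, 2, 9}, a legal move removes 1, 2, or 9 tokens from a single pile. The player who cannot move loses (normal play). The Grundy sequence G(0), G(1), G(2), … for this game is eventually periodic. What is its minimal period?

n :  0  1  2  3  4  5  6  7  8  9 10 11 12 13 14 15 16 17 18 19 20 21
G :  0  1  2  0  1  2  0  1  2  3  0  1  2  0  1  2  0  1  2  3  0  1
G(n+10) = G(n) holds for n = 0,…,8 (a full window of length max(S) = 9), so the sequence is purely periodic with period 10.

10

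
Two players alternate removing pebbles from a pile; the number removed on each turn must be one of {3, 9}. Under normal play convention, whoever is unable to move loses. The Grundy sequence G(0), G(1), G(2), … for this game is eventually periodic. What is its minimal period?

G(0) = 0
G(1) = mex{} = 0
G(2) = mex{} = 0
G(3) = mex{0} = 1
G(4) = mex{0} = 1
G(5) = mex{0} = 1
G(6) = mex{1} = 0
G(7) = mex{1} = 0
G(8) = mex{1} = 0
G(9) = mex{0,0} = 1
G(10) = mex{0,0} = 1
G(11) = mex{0,0} = 1
G(12) = mex{1,1} = 0
G(13) = mex{1,1} = 0
G(14) = mex{1,1} = 0
G(15) = mex{0,0} = 1
G(16) = mex{0,0} = 1
G(n+6) = G(n) holds for n = 0,…,8 (a full window of length max(S) = 9), so the sequence is purely periodic with period 6.

6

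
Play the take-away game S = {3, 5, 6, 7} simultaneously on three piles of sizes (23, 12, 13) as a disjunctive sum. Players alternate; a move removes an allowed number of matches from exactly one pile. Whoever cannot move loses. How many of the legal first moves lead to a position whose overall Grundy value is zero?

All piles use S = {3, 5, 6, 7}:
n :  0  1  2  3  4  5  6  7  8  9 10 11 12 13 14 15 16 17 18 19 20 21 22 23
G :  0  0  0  1  1  1  2  2  2  3  0  0  0  1  1  1  2  2  2  3  0  0  0  1
Pile A: G(23) = 1.
Pile B: G(12) = 0.
Pile C: G(13) = 1.
Combined Grundy value = 1 ⊕ 0 ⊕ 1 = 0.
A winning move leaves total XOR = 0, i.e. changes one component's Grundy value g to g ⊕ X where X is the current total.
Pile A: target g' = 1⊕0 = 1, but every legal move changes the Grundy value (mex property), so 0 moves.
Pile B: target g' = 0⊕0 = 0, but every legal move changes the Grundy value (mex property), so 0 moves.
Pile C: target g' = 1⊕0 = 1, but every legal move changes the Grundy value (mex property), so 0 moves.

0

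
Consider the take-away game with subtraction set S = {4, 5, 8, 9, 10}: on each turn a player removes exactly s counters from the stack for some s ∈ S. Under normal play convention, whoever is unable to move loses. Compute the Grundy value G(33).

1

G(0) = 0
G(1) = mex{} = 0
G(2) = mex{} = 0
G(3) = mex{} = 0
G(4) = mex{0} = 1
G(5) = mex{0,0} = 1
G(6) = mex{0,0} = 1
G(7) = mex{0,0} = 1
G(8) = mex{1,0,0} = 2
G(9) = mex{1,1,0,0} = 2
G(10) = mex{1,1,0,0,0} = 2
G(11) = mex{1,1,0,0,0} = 2
G(12) = mex{2,1,1,0,0} = 3
G(13) = mex{2,2,1,1,0} = 3
G(14) = mex{2,2,1,1,1} = 0
G(15) = mex{2,2,1,1,1} = 0
G(16) = mex{3,2,2,1,1} = 0
G(17) = mex{3,3,2,2,1} = 0
G(18) = mex{0,3,2,2,2} = 1
G(19) = mex{0,0,2,2,2} = 1
G(20) = mex{0,0,3,2,2} = 1
G(21) = mex{0,0,3,3,2} = 1
G(22) = mex{1,0,0,3,3} = 2
G(23) = mex{1,1,0,0,3} = 2
G(24) = mex{1,1,0,0,0} = 2
G(25) = mex{1,1,0,0,0} = 2
G(26) = mex{2,1,1,0,0} = 3
G(27) = mex{2,2,1,1,0} = 3
G(28) = mex{2,2,1,1,1} = 0
G(29) = mex{2,2,1,1,1} = 0
G(30) = mex{3,2,2,1,1} = 0
G(31) = mex{3,3,2,2,1} = 0
G(32) = mex{0,3,2,2,2} = 1
G(33) = mex{0,0,2,2,2} = 1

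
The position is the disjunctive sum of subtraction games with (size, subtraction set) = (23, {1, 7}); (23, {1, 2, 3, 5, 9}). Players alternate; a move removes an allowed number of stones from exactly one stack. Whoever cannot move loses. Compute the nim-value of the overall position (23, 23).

Stack A, S = {1, 7}:
n :  0  1  2  3  4  5  6  7  8  9 10 11 12 13 14 15 16 17 18 19 20 21 22 23
G :  0  1  0  1  0  1  0  1  0  1  0  1  0  1  0  1  0  1  0  1  0  1  0  1
G_A(23) = 1.
Stack B, S = {1, 2, 3, 5, 9}:
n :  0  1  2  3  4  5  6  7  8  9 10 11 12 13 14 15 16 17 18 19 20 21 22 23
G :  0  1  2  3  0  1  2  3  0  1  2  3  0  1  2  3  0  1  2  3  0  1  2  3
G_B(23) = 3.
Combined Grundy value = 1 ⊕ 3 = 2.

2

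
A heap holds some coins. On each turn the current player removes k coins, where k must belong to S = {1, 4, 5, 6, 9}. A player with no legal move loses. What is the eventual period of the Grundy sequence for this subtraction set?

10

G(0) = 0
G(1) = mex{0} = 1
G(2) = mex{1} = 0
G(3) = mex{0} = 1
G(4) = mex{1,0} = 2
G(5) = mex{2,1,0} = 3
G(6) = mex{3,0,1,0} = 2
G(7) = mex{2,1,0,1} = 3
G(8) = mex{3,2,1,0} = 4
G(9) = mex{4,3,2,1,0} = 5
G(10) = mex{5,2,3,2,1} = 0
G(11) = mex{0,3,2,3,0} = 1
G(12) = mex{1,4,3,2,1} = 0
G(13) = mex{0,5,4,3,2} = 1
G(14) = mex{1,0,5,4,3} = 2
G(15) = mex{2,1,0,5,2} = 3
G(16) = mex{3,0,1,0,3} = 2
G(17) = mex{2,1,0,1,4} = 3
G(18) = mex{3,2,1,0,5} = 4
G(19) = mex{4,3,2,1,0} = 5
G(20) = mex{5,2,3,2,1} = 0
G(21) = mex{0,3,2,3,0} = 1
G(n+10) = G(n) holds for n = 0,…,8 (a full window of length max(S) = 9), so the sequence is purely periodic with period 10.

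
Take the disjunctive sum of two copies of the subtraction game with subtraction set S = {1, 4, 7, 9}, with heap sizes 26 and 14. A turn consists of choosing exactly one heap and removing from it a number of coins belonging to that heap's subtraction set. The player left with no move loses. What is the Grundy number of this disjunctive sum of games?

1

All heaps use S = {1, 4, 7, 9}:
G(0) = 0
G(1) = mex{0} = 1
G(2) = mex{1} = 0
G(3) = mex{0} = 1
G(4) = mex{1,0} = 2
G(5) = mex{2,1} = 0
G(6) = mex{0,0} = 1
G(7) = mex{1,1,0} = 2
G(8) = mex{2,2,1} = 0
G(9) = mex{0,0,0,0} = 1
G(10) = mex{1,1,1,1} = 0
G(11) = mex{0,2,2,0} = 1
G(12) = mex{1,0,0,1} = 2
G(13) = mex{2,1,1,2} = 0
G(14) = mex{0,0,2,0} = 1
G(15) = mex{1,1,0,1} = 2
G(16) = mex{2,2,1,2} = 0
G(17) = mex{0,0,0,0} = 1
G(18) = mex{1,1,1,1} = 0
G(19) = mex{0,2,2,0} = 1
G(20) = mex{1,0,0,1} = 2
G(21) = mex{2,1,1,2} = 0
G(22) = mex{0,0,2,0} = 1
G(23) = mex{1,1,0,1} = 2
G(24) = mex{2,2,1,2} = 0
G(25) = mex{0,0,0,0} = 1
G(26) = mex{1,1,1,1} = 0
Heap A: G(26) = 0.
Heap B: G(14) = 1.
Combined Grundy value = 0 ⊕ 1 = 1.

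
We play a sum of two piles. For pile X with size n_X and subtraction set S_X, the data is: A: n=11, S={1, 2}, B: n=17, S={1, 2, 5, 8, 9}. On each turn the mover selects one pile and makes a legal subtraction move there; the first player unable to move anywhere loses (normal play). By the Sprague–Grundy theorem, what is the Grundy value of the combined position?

3

Pile A, S = {1, 2}:
n :  0  1  2  3  4  5  6  7  8  9 10 11
G :  0  1  2  0  1  2  0  1  2  0  1  2
G_A(11) = 2.
Pile B, S = {1, 2, 5, 8, 9}:
n :  0  1  2  3  4  5  6  7  8  9 10 11 12 13 14 15 16 17
G :  0  1  2  0  1  2  0  1  2  3  0  1  2  0  1  2  0  1
G_B(17) = 1.
Combined Grundy value = 2 ⊕ 1 = 3.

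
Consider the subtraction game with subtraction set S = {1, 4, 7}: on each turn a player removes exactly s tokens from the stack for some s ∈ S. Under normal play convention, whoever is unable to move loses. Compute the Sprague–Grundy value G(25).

1

n :  0  1  2  3  4  5  6  7  8  9 10 11 12 13 14 15 16 17 18 19 20 21 22 23 24 25
G :  0  1  0  1  2  0  1  2  0  1  0  1  2  0  1  2  0  1  0  1  2  0  1  2  0  1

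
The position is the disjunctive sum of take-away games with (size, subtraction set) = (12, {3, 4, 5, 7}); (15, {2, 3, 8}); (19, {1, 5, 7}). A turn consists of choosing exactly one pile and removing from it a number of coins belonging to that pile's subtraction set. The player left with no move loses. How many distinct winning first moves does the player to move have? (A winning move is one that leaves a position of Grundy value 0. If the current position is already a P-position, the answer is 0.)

Pile A, S = {3, 4, 5, 7}:
G(0) = 0
G(1) = mex{} = 0
G(2) = mex{} = 0
G(3) = mex{0} = 1
G(4) = mex{0,0} = 1
G(5) = mex{0,0,0} = 1
G(6) = mex{1,0,0} = 2
G(7) = mex{1,1,0,0} = 2
G(8) = mex{1,1,1,0} = 2
G(9) = mex{2,1,1,0} = 3
G(10) = mex{2,2,1,1} = 0
G(11) = mex{2,2,2,1} = 0
G(12) = mex{3,2,2,1} = 0
G_A(12) = 0.
Pile B, S = {2, 3, 8}:
G(0) = 0
G(1) = mex{} = 0
G(2) = mex{0} = 1
G(3) = mex{0,0} = 1
G(4) = mex{1,0} = 2
G(5) = mex{1,1} = 0
G(6) = mex{2,1} = 0
G(7) = mex{0,2} = 1
G(8) = mex{0,0,0} = 1
G(9) = mex{1,0,0} = 2
G(10) = mex{1,1,1} = 0
G(11) = mex{2,1,1} = 0
G(12) = mex{0,2,2} = 1
G(13) = mex{0,0,0} = 1
G(14) = mex{1,0,0} = 2
G(15) = mex{1,1,1} = 0
G_B(15) = 0.
Pile C, S = {1, 5, 7}:
n :  0  1  2  3  4  5  6  7  8  9 10 11 12 13 14 15 16 17 18 19
G :  0  1  0  1  0  1  0  1  0  1  0  1  0  1  0  1  0  1  0  1
G_C(19) = 1.
Combined Grundy value = 0 ⊕ 0 ⊕ 1 = 1.
A winning move leaves total XOR = 0, i.e. changes one component's Grundy value g to g ⊕ X where X is the current total.
Pile A: need g' = 0⊕1 = 1. Options: 12−3→G=3, 12−4→G=2, 12−5→G=2, 12−7→G=1. Hits: 1.
Pile B: need g' = 0⊕1 = 1. Options: 15−2→G=1, 15−3→G=1, 15−8→G=1. Hits: 3.
Pile C: need g' = 1⊕1 = 0. Options: 19−1→G=0, 19−5→G=0, 19−7→G=0. Hits: 3.

7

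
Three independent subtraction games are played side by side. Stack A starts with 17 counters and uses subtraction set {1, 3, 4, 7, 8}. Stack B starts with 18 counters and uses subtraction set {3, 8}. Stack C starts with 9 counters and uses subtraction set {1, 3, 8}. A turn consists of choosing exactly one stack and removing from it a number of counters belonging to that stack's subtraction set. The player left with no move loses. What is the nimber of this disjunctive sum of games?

Stack A, S = {1, 3, 4, 7, 8}:
n :  0  1  2  3  4  5  6  7  8  9 10 11 12 13 14 15 16 17
G :  0  1  0  1  2  3  2  3  4  5  4  0  1  0  1  2  3  2
G_A(17) = 2.
Stack B, S = {3, 8}:
n :  0  1  2  3  4  5  6  7  8  9 10 11 12 13 14 15 16 17 18
G :  0  0  0  1  1  1  0  0  2  1  1  0  0  0  1  1  1  0  0
G_B(18) = 0.
Stack C, S = {1, 3, 8}:
G(0) = 0
G(1) = mex{0} = 1
G(2) = mex{1} = 0
G(3) = mex{0,0} = 1
G(4) = mex{1,1} = 0
G(5) = mex{0,0} = 1
G(6) = mex{1,1} = 0
G(7) = mex{0,0} = 1
G(8) = mex{1,1,0} = 2
G(9) = mex{2,0,1} = 3
G_C(9) = 3.
Combined Grundy value = 2 ⊕ 0 ⊕ 3 = 1.

1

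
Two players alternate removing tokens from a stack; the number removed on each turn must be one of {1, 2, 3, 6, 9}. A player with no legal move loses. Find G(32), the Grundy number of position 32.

0

G(0) = 0
G(1) = mex{0} = 1
G(2) = mex{1,0} = 2
G(3) = mex{2,1,0} = 3
G(4) = mex{3,2,1} = 0
G(5) = mex{0,3,2} = 1
G(6) = mex{1,0,3,0} = 2
G(7) = mex{2,1,0,1} = 3
G(8) = mex{3,2,1,2} = 0
G(9) = mex{0,3,2,3,0} = 1
G(10) = mex{1,0,3,0,1} = 2
G(11) = mex{2,1,0,1,2} = 3
G(12) = mex{3,2,1,2,3} = 0
G(13) = mex{0,3,2,3,0} = 1
G(14) = mex{1,0,3,0,1} = 2
G(15) = mex{2,1,0,1,2} = 3
G(16) = mex{3,2,1,2,3} = 0
G(17) = mex{0,3,2,3,0} = 1
G(18) = mex{1,0,3,0,1} = 2
G(19) = mex{2,1,0,1,2} = 3
G(20) = mex{3,2,1,2,3} = 0
G(21) = mex{0,3,2,3,0} = 1
G(22) = mex{1,0,3,0,1} = 2
G(23) = mex{2,1,0,1,2} = 3
G(24) = mex{3,2,1,2,3} = 0
G(25) = mex{0,3,2,3,0} = 1
G(26) = mex{1,0,3,0,1} = 2
G(27) = mex{2,1,0,1,2} = 3
G(28) = mex{3,2,1,2,3} = 0
G(29) = mex{0,3,2,3,0} = 1
G(30) = mex{1,0,3,0,1} = 2
G(31) = mex{2,1,0,1,2} = 3
G(32) = mex{3,2,1,2,3} = 0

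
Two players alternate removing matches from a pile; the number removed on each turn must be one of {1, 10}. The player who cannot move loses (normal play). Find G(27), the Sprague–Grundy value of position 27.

G(0) = 0
G(1) = mex{0} = 1
G(2) = mex{1} = 0
G(3) = mex{0} = 1
G(4) = mex{1} = 0
G(5) = mex{0} = 1
G(6) = mex{1} = 0
G(7) = mex{0} = 1
G(8) = mex{1} = 0
G(9) = mex{0} = 1
G(10) = mex{1,0} = 2
G(11) = mex{2,1} = 0
G(12) = mex{0,0} = 1
G(13) = mex{1,1} = 0
G(14) = mex{0,0} = 1
G(15) = mex{1,1} = 0
G(16) = mex{0,0} = 1
G(17) = mex{1,1} = 0
G(18) = mex{0,0} = 1
G(19) = mex{1,1} = 0
G(20) = mex{0,2} = 1
G(21) = mex{1,0} = 2
G(22) = mex{2,1} = 0
G(23) = mex{0,0} = 1
G(24) = mex{1,1} = 0
G(25) = mex{0,0} = 1
G(26) = mex{1,1} = 0
G(27) = mex{0,0} = 1

1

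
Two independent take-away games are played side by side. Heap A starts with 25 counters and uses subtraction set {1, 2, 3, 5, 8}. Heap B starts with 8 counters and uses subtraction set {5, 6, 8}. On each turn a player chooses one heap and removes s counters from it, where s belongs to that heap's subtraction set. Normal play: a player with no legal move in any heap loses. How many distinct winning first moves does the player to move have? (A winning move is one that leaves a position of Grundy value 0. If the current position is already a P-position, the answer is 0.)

Heap A, S = {1, 2, 3, 5, 8}:
G(0) = 0
G(1) = mex{0} = 1
G(2) = mex{1,0} = 2
G(3) = mex{2,1,0} = 3
G(4) = mex{3,2,1} = 0
G(5) = mex{0,3,2,0} = 1
G(6) = mex{1,0,3,1} = 2
G(7) = mex{2,1,0,2} = 3
G(8) = mex{3,2,1,3,0} = 4
G(9) = mex{4,3,2,0,1} = 5
G(10) = mex{5,4,3,1,2} = 0
G(11) = mex{0,5,4,2,3} = 1
G(12) = mex{1,0,5,3,0} = 2
G(13) = mex{2,1,0,4,1} = 3
G(14) = mex{3,2,1,5,2} = 0
G(15) = mex{0,3,2,0,3} = 1
G(16) = mex{1,0,3,1,4} = 2
G(17) = mex{2,1,0,2,5} = 3
G(18) = mex{3,2,1,3,0} = 4
G(19) = mex{4,3,2,0,1} = 5
G(20) = mex{5,4,3,1,2} = 0
G(21) = mex{0,5,4,2,3} = 1
G(22) = mex{1,0,5,3,0} = 2
G(23) = mex{2,1,0,4,1} = 3
G(24) = mex{3,2,1,5,2} = 0
G(25) = mex{0,3,2,0,3} = 1
G_A(25) = 1.
Heap B, S = {5, 6, 8}:
G(0) = 0
G(1) = mex{} = 0
G(2) = mex{} = 0
G(3) = mex{} = 0
G(4) = mex{} = 0
G(5) = mex{0} = 1
G(6) = mex{0,0} = 1
G(7) = mex{0,0} = 1
G(8) = mex{0,0,0} = 1
G_B(8) = 1.
Combined Grundy value = 1 ⊕ 1 = 0.
A winning move leaves total XOR = 0, i.e. changes one component's Grundy value g to g ⊕ X where X is the current total.
Heap A: target g' = 1⊕0 = 1, but every legal move changes the Grundy value (mex property), so 0 moves.
Heap B: target g' = 1⊕0 = 1, but every legal move changes the Grundy value (mex property), so 0 moves.

0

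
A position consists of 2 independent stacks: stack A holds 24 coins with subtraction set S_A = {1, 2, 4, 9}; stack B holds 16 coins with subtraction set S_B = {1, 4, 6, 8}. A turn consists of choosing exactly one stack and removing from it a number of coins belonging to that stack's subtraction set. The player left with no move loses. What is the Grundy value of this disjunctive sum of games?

Stack A, S = {1, 2, 4, 9}:
G(0) = 0
G(1) = mex{0} = 1
G(2) = mex{1,0} = 2
G(3) = mex{2,1} = 0
G(4) = mex{0,2,0} = 1
G(5) = mex{1,0,1} = 2
G(6) = mex{2,1,2} = 0
G(7) = mex{0,2,0} = 1
G(8) = mex{1,0,1} = 2
G(9) = mex{2,1,2,0} = 3
G(10) = mex{3,2,0,1} = 4
G(11) = mex{4,3,1,2} = 0
G(12) = mex{0,4,2,0} = 1
G(13) = mex{1,0,3,1} = 2
G(14) = mex{2,1,4,2} = 0
G(15) = mex{0,2,0,0} = 1
G(16) = mex{1,0,1,1} = 2
G(17) = mex{2,1,2,2} = 0
G(18) = mex{0,2,0,3} = 1
G(19) = mex{1,0,1,4} = 2
G(20) = mex{2,1,2,0} = 3
G(21) = mex{3,2,0,1} = 4
G(22) = mex{4,3,1,2} = 0
G(23) = mex{0,4,2,0} = 1
G(24) = mex{1,0,3,1} = 2
G_A(24) = 2.
Stack B, S = {1, 4, 6, 8}:
n :  0  1  2  3  4  5  6  7  8  9 10 11 12 13 14 15 16
G :  0  1  0  1  2  0  1  0  1  2  3  2  0  1  0  1  2
G_B(16) = 2.
Combined Grundy value = 2 ⊕ 2 = 0.

0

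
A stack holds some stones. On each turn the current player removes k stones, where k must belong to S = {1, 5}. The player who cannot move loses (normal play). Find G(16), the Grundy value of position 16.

G(0) = 0
G(1) = mex{0} = 1
G(2) = mex{1} = 0
G(3) = mex{0} = 1
G(4) = mex{1} = 0
G(5) = mex{0,0} = 1
G(6) = mex{1,1} = 0
G(7) = mex{0,0} = 1
G(8) = mex{1,1} = 0
G(9) = mex{0,0} = 1
G(10) = mex{1,1} = 0
G(11) = mex{0,0} = 1
G(12) = mex{1,1} = 0
G(13) = mex{0,0} = 1
G(14) = mex{1,1} = 0
G(15) = mex{0,0} = 1
G(16) = mex{1,1} = 0

0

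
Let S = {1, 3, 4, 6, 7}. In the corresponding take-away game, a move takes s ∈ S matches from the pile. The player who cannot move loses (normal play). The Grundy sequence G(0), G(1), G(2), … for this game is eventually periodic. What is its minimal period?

10

n :  0  1  2  3  4  5  6  7  8  9 10 11 12 13 14 15 16 17 18 19 20 21
G :  0  1  0  1  2  3  2  3  4  5  0  1  0  1  2  3  2  3  4  5  0  1
G(n+10) = G(n) holds for n = 0,…,6 (a full window of length max(S) = 7), so the sequence is purely periodic with period 10.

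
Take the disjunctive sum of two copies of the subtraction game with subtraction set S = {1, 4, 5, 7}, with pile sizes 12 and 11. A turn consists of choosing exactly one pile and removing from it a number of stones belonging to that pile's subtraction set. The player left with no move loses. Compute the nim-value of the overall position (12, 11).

All piles use S = {1, 4, 5, 7}:
G(0) = 0
G(1) = mex{0} = 1
G(2) = mex{1} = 0
G(3) = mex{0} = 1
G(4) = mex{1,0} = 2
G(5) = mex{2,1,0} = 3
G(6) = mex{3,0,1} = 2
G(7) = mex{2,1,0,0} = 3
G(8) = mex{3,2,1,1} = 0
G(9) = mex{0,3,2,0} = 1
G(10) = mex{1,2,3,1} = 0
G(11) = mex{0,3,2,2} = 1
G(12) = mex{1,0,3,3} = 2
Pile A: G(12) = 2.
Pile B: G(11) = 1.
Combined Grundy value = 2 ⊕ 1 = 3.

3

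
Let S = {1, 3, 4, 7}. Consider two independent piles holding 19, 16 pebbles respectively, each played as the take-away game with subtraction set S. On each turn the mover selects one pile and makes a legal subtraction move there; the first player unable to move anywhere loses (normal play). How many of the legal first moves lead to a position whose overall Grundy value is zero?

All piles use S = {1, 3, 4, 7}:
n :  0  1  2  3  4  5  6  7  8  9 10 11 12 13 14 15 16 17 18 19
G :  0  1  0  1  2  3  2  3  0  1  0  1  2  3  2  3  0  1  0  1
Pile A: G(19) = 1.
Pile B: G(16) = 0.
Combined Grundy value = 1 ⊕ 0 = 1.
A winning move leaves total XOR = 0, i.e. changes one component's Grundy value g to g ⊕ X where X is the current total.
Pile A: need g' = 1⊕1 = 0. Options: 19−1→G=0, 19−3→G=0, 19−4→G=3, 19−7→G=2. Hits: 2.
Pile B: need g' = 0⊕1 = 1. Options: 16−1→G=3, 16−3→G=3, 16−4→G=2, 16−7→G=1. Hits: 1.

3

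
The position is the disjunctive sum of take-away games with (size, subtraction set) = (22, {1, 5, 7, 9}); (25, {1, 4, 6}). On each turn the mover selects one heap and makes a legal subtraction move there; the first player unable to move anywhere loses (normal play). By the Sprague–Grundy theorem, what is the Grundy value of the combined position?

Heap A, S = {1, 5, 7, 9}:
G(0) = 0
G(1) = mex{0} = 1
G(2) = mex{1} = 0
G(3) = mex{0} = 1
G(4) = mex{1} = 0
G(5) = mex{0,0} = 1
G(6) = mex{1,1} = 0
G(7) = mex{0,0,0} = 1
G(8) = mex{1,1,1} = 0
G(9) = mex{0,0,0,0} = 1
G(10) = mex{1,1,1,1} = 0
G(11) = mex{0,0,0,0} = 1
G(12) = mex{1,1,1,1} = 0
G(13) = mex{0,0,0,0} = 1
G(14) = mex{1,1,1,1} = 0
G(15) = mex{0,0,0,0} = 1
G(16) = mex{1,1,1,1} = 0
G(17) = mex{0,0,0,0} = 1
G(18) = mex{1,1,1,1} = 0
G(19) = mex{0,0,0,0} = 1
G(20) = mex{1,1,1,1} = 0
G(21) = mex{0,0,0,0} = 1
G(22) = mex{1,1,1,1} = 0
G_A(22) = 0.
Heap B, S = {1, 4, 6}:
G(0) = 0
G(1) = mex{0} = 1
G(2) = mex{1} = 0
G(3) = mex{0} = 1
G(4) = mex{1,0} = 2
G(5) = mex{2,1} = 0
G(6) = mex{0,0,0} = 1
G(7) = mex{1,1,1} = 0
G(8) = mex{0,2,0} = 1
G(9) = mex{1,0,1} = 2
G(10) = mex{2,1,2} = 0
G(11) = mex{0,0,0} = 1
G(12) = mex{1,1,1} = 0
G(13) = mex{0,2,0} = 1
G(14) = mex{1,0,1} = 2
G(15) = mex{2,1,2} = 0
G(16) = mex{0,0,0} = 1
G(17) = mex{1,1,1} = 0
G(18) = mex{0,2,0} = 1
G(19) = mex{1,0,1} = 2
G(20) = mex{2,1,2} = 0
G(21) = mex{0,0,0} = 1
G(22) = mex{1,1,1} = 0
G(23) = mex{0,2,0} = 1
G(24) = mex{1,0,1} = 2
G(25) = mex{2,1,2} = 0
G_B(25) = 0.
Combined Grundy value = 0 ⊕ 0 = 0.

0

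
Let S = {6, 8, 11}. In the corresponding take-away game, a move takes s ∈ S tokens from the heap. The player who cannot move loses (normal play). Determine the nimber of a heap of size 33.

n :  0  1  2  3  4  5  6  7  8  9 10 11 12 13 14 15 16 17 18 19 20 21 22 23 24 25 26 27 28 29 30 31 32 33
G :  0  0  0  0  0  0  1  1  1  1  1  1  2  2  2  2  2  0  0  0  0  0  0  1  1  1  1  1  1  2  2  2  2  2

2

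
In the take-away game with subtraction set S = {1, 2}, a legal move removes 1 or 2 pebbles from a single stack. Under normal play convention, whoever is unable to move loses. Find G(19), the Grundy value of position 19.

n :  0  1  2  3  4  5  6  7  8  9 10 11 12 13 14 15 16 17 18 19
G :  0  1  2  0  1  2  0  1  2  0  1  2  0  1  2  0  1  2  0  1

1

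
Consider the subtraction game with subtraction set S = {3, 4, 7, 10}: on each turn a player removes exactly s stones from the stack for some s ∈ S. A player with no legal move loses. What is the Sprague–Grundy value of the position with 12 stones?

G(0) = 0
G(1) = mex{} = 0
G(2) = mex{} = 0
G(3) = mex{0} = 1
G(4) = mex{0,0} = 1
G(5) = mex{0,0} = 1
G(6) = mex{1,0} = 2
G(7) = mex{1,1,0} = 2
G(8) = mex{1,1,0} = 2
G(9) = mex{2,1,0} = 3
G(10) = mex{2,2,1,0} = 3
G(11) = mex{2,2,1,0} = 3
G(12) = mex{3,2,1,0} = 4

4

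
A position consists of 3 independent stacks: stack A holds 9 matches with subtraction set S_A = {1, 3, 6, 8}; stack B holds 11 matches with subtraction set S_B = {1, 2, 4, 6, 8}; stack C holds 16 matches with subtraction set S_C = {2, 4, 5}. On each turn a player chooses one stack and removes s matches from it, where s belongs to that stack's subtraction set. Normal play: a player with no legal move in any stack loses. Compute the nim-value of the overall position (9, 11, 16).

Stack A, S = {1, 3, 6, 8}:
n : 0 1 2 3 4 5 6 7 8 9
G : 0 1 0 1 0 1 2 3 2 0
G_A(9) = 0.
Stack B, S = {1, 2, 4, 6, 8}:
G(0) = 0
G(1) = mex{0} = 1
G(2) = mex{1,0} = 2
G(3) = mex{2,1} = 0
G(4) = mex{0,2,0} = 1
G(5) = mex{1,0,1} = 2
G(6) = mex{2,1,2,0} = 3
G(7) = mex{3,2,0,1} = 4
G(8) = mex{4,3,1,2,0} = 5
G(9) = mex{5,4,2,0,1} = 3
G(10) = mex{3,5,3,1,2} = 0
G(11) = mex{0,3,4,2,0} = 1
G_B(11) = 1.
Stack C, S = {2, 4, 5}:
n :  0  1  2  3  4  5  6  7  8  9 10 11 12 13 14 15 16
G :  0  0  1  1  2  2  3  0  0  1  1  2  2  3  0  0  1
G_C(16) = 1.
Combined Grundy value = 0 ⊕ 1 ⊕ 1 = 0.

0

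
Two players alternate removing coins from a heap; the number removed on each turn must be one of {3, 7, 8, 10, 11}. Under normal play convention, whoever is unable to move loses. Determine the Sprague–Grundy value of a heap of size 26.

G(0) = 0
G(1) = mex{} = 0
G(2) = mex{} = 0
G(3) = mex{0} = 1
G(4) = mex{0} = 1
G(5) = mex{0} = 1
G(6) = mex{1} = 0
G(7) = mex{1,0} = 2
G(8) = mex{1,0,0} = 2
G(9) = mex{0,0,0} = 1
G(10) = mex{2,1,0,0} = 3
G(11) = mex{2,1,1,0,0} = 3
G(12) = mex{1,1,1,0,0} = 2
G(13) = mex{3,0,1,1,0} = 2
G(14) = mex{3,2,0,1,1} = 4
G(15) = mex{2,2,2,1,1} = 0
G(16) = mex{2,1,2,0,1} = 3
G(17) = mex{4,3,1,2,0} = 5
G(18) = mex{0,3,3,2,2} = 1
G(19) = mex{3,2,3,1,2} = 0
G(20) = mex{5,2,2,3,1} = 0
G(21) = mex{1,4,2,3,3} = 0
G(22) = mex{0,0,4,2,3} = 1
G(23) = mex{0,3,0,2,2} = 1
G(24) = mex{0,5,3,4,2} = 1
G(25) = mex{1,1,5,0,4} = 2
G(26) = mex{1,0,1,3,0} = 2

2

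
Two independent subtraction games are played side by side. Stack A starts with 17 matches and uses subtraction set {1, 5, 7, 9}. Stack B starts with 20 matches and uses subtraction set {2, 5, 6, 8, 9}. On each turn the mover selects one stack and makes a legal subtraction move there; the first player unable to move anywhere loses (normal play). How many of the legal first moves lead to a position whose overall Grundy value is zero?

Stack A, S = {1, 5, 7, 9}:
G(0) = 0
G(1) = mex{0} = 1
G(2) = mex{1} = 0
G(3) = mex{0} = 1
G(4) = mex{1} = 0
G(5) = mex{0,0} = 1
G(6) = mex{1,1} = 0
G(7) = mex{0,0,0} = 1
G(8) = mex{1,1,1} = 0
G(9) = mex{0,0,0,0} = 1
G(10) = mex{1,1,1,1} = 0
G(11) = mex{0,0,0,0} = 1
G(12) = mex{1,1,1,1} = 0
G(13) = mex{0,0,0,0} = 1
G(14) = mex{1,1,1,1} = 0
G(15) = mex{0,0,0,0} = 1
G(16) = mex{1,1,1,1} = 0
G(17) = mex{0,0,0,0} = 1
G_A(17) = 1.
Stack B, S = {2, 5, 6, 8, 9}:
n :  0  1  2  3  4  5  6  7  8  9 10 11 12 13 14 15 16 17 18 19 20
G :  0  0  1  1  0  2  1  3  2  2  3  0  2  1  0  0  1  1  0  2  1
G_B(20) = 1.
Combined Grundy value = 1 ⊕ 1 = 0.
A winning move leaves total XOR = 0, i.e. changes one component's Grundy value g to g ⊕ X where X is the current total.
Stack A: target g' = 1⊕0 = 1, but every legal move changes the Grundy value (mex property), so 0 moves.
Stack B: target g' = 1⊕0 = 1, but every legal move changes the Grundy value (mex property), so 0 moves.

0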